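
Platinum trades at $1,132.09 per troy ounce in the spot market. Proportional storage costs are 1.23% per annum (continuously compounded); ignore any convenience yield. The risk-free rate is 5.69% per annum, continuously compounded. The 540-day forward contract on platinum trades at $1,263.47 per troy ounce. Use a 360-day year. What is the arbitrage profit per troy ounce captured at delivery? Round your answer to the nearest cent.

$7.55 per troy ounce

Fair forward: F* = S·e^(carry·T), with carry = (r + u) = 0.0569 + 0.0123 = 0.0692
F* = 1132.09 · e^(0.0692 × 540/360) = 1132.09 · e^0.10380000 = 1132.09 × 1.10937856 = $1255.9164
Market $1263.47 > fair $1255.9164: forward overpriced → cash-and-carry (buy spot, short the forward).
At maturity, profit = |F_mkt − F*| = |1263.47 − 1255.9164| = $7.55 per troy ounce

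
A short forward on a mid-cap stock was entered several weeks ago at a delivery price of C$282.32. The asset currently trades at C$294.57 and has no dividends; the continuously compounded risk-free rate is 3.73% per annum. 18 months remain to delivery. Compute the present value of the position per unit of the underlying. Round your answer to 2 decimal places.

-C$27.61

Current fair forward for the remaining 18 months: F = S·e^(r·T), r = 0.0373
F = 294.57 · e^(0.0373 × 18/12) = 294.57 × 1.057545 = 311.5210
Value of long forward = (F − K)·e^(−rT) = (311.5210 − 282.32) · e^(−0.0373·18/12)
= 29.2010 × 0.945586 = 27.61
Short position value = −(long value) = -C$27.61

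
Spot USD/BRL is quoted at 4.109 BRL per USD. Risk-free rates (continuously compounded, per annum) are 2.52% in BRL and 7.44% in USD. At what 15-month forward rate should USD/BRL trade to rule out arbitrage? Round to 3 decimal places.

F = S·e^((r_BRL − r_USD)T) = 4.109 · e^((0.0252 − 0.0744) × 15/12)
= 4.109 · e^-0.061500 = 4.109 × 0.940353
F = 3.864 BRL per USD

3.864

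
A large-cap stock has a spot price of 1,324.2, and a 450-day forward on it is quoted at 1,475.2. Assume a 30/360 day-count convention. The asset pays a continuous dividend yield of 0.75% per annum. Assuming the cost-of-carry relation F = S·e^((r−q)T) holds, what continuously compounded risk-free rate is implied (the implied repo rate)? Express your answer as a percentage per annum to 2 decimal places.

9.39%

From F = S·e^((r−q)T): (r − q) = ln(F/S)/T
ln(1475.2/1324.2) = ln(1.114031) = 0.107985
(r − q) = 0.107985 / (450/360) = 0.086388
r = ln(F/S)/T + q = 0.086388 + 0.0075 = 0.093888
r = 9.39%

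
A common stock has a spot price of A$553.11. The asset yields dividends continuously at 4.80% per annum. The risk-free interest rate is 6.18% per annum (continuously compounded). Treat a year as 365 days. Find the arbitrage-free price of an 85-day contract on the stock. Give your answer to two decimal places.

A$554.89

F = S·e^((r − q)T) = 553.11 · e^((0.0618 − 0.0480) × 85/365)
= 553.11 · e^0.003214 = 553.11 × 1.003219
F = A$554.89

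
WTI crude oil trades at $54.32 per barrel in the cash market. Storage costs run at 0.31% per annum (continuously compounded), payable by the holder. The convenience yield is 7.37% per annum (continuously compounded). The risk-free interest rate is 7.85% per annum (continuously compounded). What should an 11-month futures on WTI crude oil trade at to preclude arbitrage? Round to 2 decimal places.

$54.71 per barrel

Net carry = r + u − y = 0.0785 + 0.0031 − 0.0737 = 0.0079
F = S·e^((r+u−y)T) = 54.32 · e^(0.0079 × 11/12) = 54.32 · e^0.007242
= 54.32 × 1.007268 = $54.71 per barrel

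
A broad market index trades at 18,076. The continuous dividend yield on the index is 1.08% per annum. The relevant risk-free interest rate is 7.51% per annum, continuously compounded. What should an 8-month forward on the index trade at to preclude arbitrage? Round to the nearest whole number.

18,868

F = S·e^((r − q)T) = 18076 · e^((0.0751 − 0.0108) × 8/12)
= 18076 · e^0.042867 = 18076 × 1.043799
F = 18,868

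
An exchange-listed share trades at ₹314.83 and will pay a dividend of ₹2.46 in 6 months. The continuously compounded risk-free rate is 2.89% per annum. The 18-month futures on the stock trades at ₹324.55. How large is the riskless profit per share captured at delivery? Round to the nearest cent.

PV(dividends) I = 2.46·e^(−0.0289·6/12) = 2.4247
Fair futures F* = (S − I)·e^(rT) = (314.83 − 2.4247)·e^0.043350 = 312.4053 × 1.044303 = 326.2458
Market ₹324.55 < fair 326.2458: forward underpriced → reverse cash-and-carry (short the stock, invest proceeds at r, pay the dividends, go long the forward).
Profit at T = |F_mkt − F*| = |324.55 − 326.2458| = ₹1.70 per share

₹1.70 per share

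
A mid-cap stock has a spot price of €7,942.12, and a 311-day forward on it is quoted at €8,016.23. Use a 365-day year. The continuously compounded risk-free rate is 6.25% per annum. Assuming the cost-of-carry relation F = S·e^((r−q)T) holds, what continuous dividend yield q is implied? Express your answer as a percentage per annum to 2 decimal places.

From F = S·e^((r−q)T): (r − q) = ln(F/S)/T
ln(8016.23/7942.12) = ln(1.009331) = 0.009288
(r − q) = 0.009288 / (311/365) = 0.010901
q = r − ln(F/S)/T = 0.0625 − 0.010901 = 0.051599
q = 5.16%

5.16%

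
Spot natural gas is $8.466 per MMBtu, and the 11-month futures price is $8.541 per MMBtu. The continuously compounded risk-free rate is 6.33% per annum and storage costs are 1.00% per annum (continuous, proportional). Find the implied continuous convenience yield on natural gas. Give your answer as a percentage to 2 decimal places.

6.37%

F = S·e^((r+u−y)T) ⇒ (r+u−y) = ln(F/S)/T
ln(8.541/8.466) = 0.008820; /T ⇒ 0.009622
y = r + u − ln(F/S)/T = 0.0633 + 0.0100 − 0.009622 = 0.063678
y = 6.37%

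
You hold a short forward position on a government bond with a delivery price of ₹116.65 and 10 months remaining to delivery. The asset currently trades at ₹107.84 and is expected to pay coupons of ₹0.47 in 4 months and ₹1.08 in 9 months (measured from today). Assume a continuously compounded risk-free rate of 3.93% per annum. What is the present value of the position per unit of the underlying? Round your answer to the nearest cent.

₹6.56

PV(remaining coupons) I = 0.47·e^(−0.0393·4/12) + 1.08·e^(−0.0393·9/12) = 1.5125
Current forward F = (S − I)·e^(rT) = (107.84 − 1.5125)·e^(0.0393·10/12) = 106.3275 × 1.033292 = 109.8674
Value (long) = (F − K)·e^(−rT) = (109.8674 − 116.65) × 0.967780 = -6.5641
Short position value = −(long value) = ₹6.56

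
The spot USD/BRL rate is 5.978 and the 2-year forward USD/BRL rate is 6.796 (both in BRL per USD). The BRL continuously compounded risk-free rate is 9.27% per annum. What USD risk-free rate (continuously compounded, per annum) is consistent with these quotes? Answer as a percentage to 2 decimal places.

F = S·e^((r_BRL − r_USD)T) ⇒ r_USD = r_BRL − ln(F/S)/T
ln(6.796/5.978) = 0.128248; /(2) = 0.064124
r_USD = 0.0927 − 0.064124 = 0.028576
r_USD = 2.86%

2.86%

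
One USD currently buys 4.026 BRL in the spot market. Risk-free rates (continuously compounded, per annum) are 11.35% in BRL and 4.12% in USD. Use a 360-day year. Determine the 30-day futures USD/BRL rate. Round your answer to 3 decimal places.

4.050

F = S·e^((r_BRL − r_USD)T) = 4.026 · e^((0.1135 − 0.0412) × 30/360)
= 4.026 · e^0.006025 = 4.026 × 1.006043
F = 4.050 BRL per USD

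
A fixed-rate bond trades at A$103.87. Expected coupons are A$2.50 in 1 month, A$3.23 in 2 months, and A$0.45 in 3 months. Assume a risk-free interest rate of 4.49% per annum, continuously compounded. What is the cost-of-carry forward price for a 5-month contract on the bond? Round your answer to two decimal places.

A$99.57

PV(coupons) I = 2.50·e^(−0.0449·1/12) + 3.23·e^(−0.0449·2/12) + 0.45·e^(−0.0449·3/12)
I = 2.4907 + 3.2059 + 0.4450 = 6.1416
F = (S − I)·e^(rT) = (103.87 − 6.1416) · e^(0.0449·5/12)
= 97.7284 · e^0.018708 = 97.7284 × 1.018884 = A$99.57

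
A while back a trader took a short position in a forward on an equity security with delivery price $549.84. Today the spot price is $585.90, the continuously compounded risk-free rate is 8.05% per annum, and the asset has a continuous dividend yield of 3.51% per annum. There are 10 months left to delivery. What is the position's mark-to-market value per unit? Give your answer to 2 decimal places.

Current fair forward for the remaining 10 months: F = S·e^((r − q)·T), (r − q) = 0.0805 − 0.0351 = 0.0454
F = 585.90 · e^(0.0454 × 10/12) = 585.90 × 1.038558 = 608.4911
Value of long forward = (F − K)·e^(−rT) = (608.4911 − 549.84) · e^(−0.0805·10/12)
= 58.6511 × 0.935117 = 54.85
Short position value = −(long value) = -$54.85

-$54.85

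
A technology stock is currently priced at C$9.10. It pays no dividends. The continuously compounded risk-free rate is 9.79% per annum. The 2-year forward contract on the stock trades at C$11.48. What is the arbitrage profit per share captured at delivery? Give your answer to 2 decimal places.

C$0.41 per share

Fair forward: F* = S·e^(carry·T), with carry = r = 0.0979
F* = 9.10 · e^(0.0979 × 2) = 9.10 · e^0.195800 = 9.10 × 1.216284 = C$11.0682
Market C$11.48 > fair C$11.0682: forward overpriced → cash-and-carry (buy spot, short the forward).
At maturity, profit = |F_mkt − F*| = |11.48 − 11.0682| = C$0.41 per share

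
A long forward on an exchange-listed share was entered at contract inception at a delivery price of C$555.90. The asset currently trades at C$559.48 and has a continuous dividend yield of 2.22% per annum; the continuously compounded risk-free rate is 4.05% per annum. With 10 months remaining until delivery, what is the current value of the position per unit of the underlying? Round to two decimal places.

C$11.77

Current fair forward for the remaining 10 months: F = S·e^((r − q)·T), (r − q) = 0.0405 − 0.0222 = 0.0183
F = 559.48 · e^(0.0183 × 10/12) = 559.48 × 1.015367 = 568.0775
Value of long forward = (F − K)·e^(−rT) = (568.0775 − 555.90) · e^(−0.0405·10/12)
= 12.1775 × 0.966813 = 11.77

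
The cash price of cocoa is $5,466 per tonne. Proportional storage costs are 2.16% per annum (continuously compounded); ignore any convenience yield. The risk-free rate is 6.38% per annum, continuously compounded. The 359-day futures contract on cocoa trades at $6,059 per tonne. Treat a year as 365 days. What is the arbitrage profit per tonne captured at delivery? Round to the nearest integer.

Fair futures: F* = S·e^(carry·T), with carry = (r + u) = 0.0638 + 0.0216 = 0.0854
F* = 5466 · e^(0.0854 × 359/365) = 5466 · e^0.083996 = 5466 × 1.087625 = $5944.9583
Market $6059 > fair $5944.9583: forward overpriced → cash-and-carry (buy spot, short the forward).
At maturity, profit = |F_mkt − F*| = |6059 − 5944.9583| = $114 per tonne

$114 per tonne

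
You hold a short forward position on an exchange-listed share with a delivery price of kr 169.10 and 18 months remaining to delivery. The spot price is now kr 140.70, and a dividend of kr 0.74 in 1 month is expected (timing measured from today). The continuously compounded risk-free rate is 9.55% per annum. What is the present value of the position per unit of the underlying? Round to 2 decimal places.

PV(remaining dividends) I = 0.74·e^(−0.0955·1/12) = 0.7341
Current forward F = (S − I)·e^(rT) = (140.70 − 0.7341)·e^(0.0955·18/12) = 139.9659 × 1.154018 = 161.5232
Value (long) = (F − K)·e^(−rT) = (161.5232 − 169.10) × 0.866537 = -6.5656
Short position value = −(long value) = kr 6.57

kr 6.57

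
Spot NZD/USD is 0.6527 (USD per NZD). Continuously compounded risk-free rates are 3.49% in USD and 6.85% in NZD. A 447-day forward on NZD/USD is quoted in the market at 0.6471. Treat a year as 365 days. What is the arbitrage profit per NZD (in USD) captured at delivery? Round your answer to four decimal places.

Fair forward: F* = S·e^(carry·T), with carry = (r_USD − r_NZD) = 0.0349 − 0.0685 = -0.0336
F* = 0.6527 · e^(-0.0336 × 447/365) = 0.6527 · e^-0.041148 = 0.6527 × 0.959687 = 0.6264
Market 0.6471 > fair 0.6264: forward overpriced → cash-and-carry (buy spot, short the forward).
At maturity, profit = |F_mkt − F*| = |0.6471 − 0.6264| = 0.0207 per NZD (in USD)

0.0207 per NZD (in USD)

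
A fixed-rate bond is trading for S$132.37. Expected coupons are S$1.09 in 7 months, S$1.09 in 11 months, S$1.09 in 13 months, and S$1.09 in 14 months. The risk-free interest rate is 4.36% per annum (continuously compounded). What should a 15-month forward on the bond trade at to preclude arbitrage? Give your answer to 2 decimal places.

PV(coupons) I = 1.09·e^(−0.0436·7/12) + 1.09·e^(−0.0436·11/12) + 1.09·e^(−0.0436·13/12) + 1.09·e^(−0.0436·14/12)
I = 1.0626 + 1.0473 + 1.0397 + 1.0359 = 4.1855
F = (S − I)·e^(rT) = (132.37 − 4.1855) · e^(0.0436·15/12)
= 128.1845 · e^0.054500 = 128.1845 × 1.056012 = S$135.36

S$135.36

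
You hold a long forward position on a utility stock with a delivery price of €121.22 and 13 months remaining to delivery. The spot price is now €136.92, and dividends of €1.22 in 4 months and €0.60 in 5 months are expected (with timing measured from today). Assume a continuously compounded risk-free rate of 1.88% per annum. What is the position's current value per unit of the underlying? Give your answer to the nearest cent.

€16.34

PV(remaining dividends) I = 1.22·e^(−0.0188·4/12) + 0.60·e^(−0.0188·5/12) = 1.8077
Current forward F = (S − I)·e^(rT) = (136.92 − 1.8077)·e^(0.0188·13/12) = 135.1123 × 1.020575 = 137.8922
Value (long) = (F − K)·e^(−rT) = (137.8922 − 121.22) × 0.979839 = 16.3361
Value = €16.34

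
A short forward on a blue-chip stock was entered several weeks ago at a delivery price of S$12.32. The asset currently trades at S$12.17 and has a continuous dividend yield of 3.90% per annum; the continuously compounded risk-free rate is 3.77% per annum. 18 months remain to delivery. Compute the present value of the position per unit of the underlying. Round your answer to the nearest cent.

Current fair forward for the remaining 18 months: F = S·e^((r − q)·T), (r − q) = 0.0377 − 0.0390 = -0.0013
F = 12.17 · e^(-0.0013 × 18/12) = 12.17 × 0.998052 = 12.1463
Value of long forward = (F − K)·e^(−rT) = (12.1463 − 12.32) · e^(−0.0377·18/12)
= -0.1737 × 0.945019 = -0.16
Short position value = −(long value) = S$0.16

S$0.16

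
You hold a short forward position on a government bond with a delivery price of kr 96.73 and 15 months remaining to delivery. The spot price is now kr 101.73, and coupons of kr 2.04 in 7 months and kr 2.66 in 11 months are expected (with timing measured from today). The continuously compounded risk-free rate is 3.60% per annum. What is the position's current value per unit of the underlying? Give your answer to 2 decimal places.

PV(remaining coupons) I = 2.04·e^(−0.0360·7/12) + 2.66·e^(−0.0360·11/12) = 4.5713
Current forward F = (S − I)·e^(rT) = (101.73 − 4.5713)·e^(0.0360·15/12) = 97.1587 × 1.046028 = 101.6307
Value (long) = (F − K)·e^(−rT) = (101.6307 − 96.73) × 0.955997 = 4.6851
Short position value = −(long value) = -kr 4.69

-kr 4.69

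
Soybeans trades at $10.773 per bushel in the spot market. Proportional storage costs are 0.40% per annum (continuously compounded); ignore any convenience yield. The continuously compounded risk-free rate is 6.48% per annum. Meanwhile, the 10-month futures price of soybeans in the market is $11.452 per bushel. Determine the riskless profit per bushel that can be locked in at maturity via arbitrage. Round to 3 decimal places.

Fair futures: F* = S·e^(carry·T), with carry = (r + u) = 0.0648 + 0.0040 = 0.0688
F* = 10.773 · e^(0.0688 × 10/12) = 10.773 · e^0.057333 = 10.773 × 1.059008 = $11.4087
Market $11.452 > fair $11.4087: forward overpriced → cash-and-carry (buy spot, short the forward).
At maturity, profit = |F_mkt − F*| = |11.452 − 11.4087| = $0.043 per bushel

$0.043 per bushel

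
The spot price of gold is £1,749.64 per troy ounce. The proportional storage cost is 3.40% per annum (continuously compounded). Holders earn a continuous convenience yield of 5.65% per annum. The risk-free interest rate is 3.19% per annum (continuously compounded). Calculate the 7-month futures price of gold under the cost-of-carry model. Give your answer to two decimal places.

£1,759.26 per troy ounce

Net carry = r + u − y = 0.0319 + 0.0340 − 0.0565 = 0.0094
F = S·e^((r+u−y)T) = 1749.64 · e^(0.0094 × 7/12) = 1749.64 · e^0.00548333
= 1749.64 × 1.00549839 = £1,759.26 per troy ounce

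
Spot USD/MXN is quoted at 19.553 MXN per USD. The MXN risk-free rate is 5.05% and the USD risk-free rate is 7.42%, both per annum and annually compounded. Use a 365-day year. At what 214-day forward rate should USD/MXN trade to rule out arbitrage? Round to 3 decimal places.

By covered interest parity, F = S · (1+r_MXN)^T / (1+r_USD)^T
= 19.553 × 1.029306 / 1.042858 = 19.553 × 0.987005
F = 19.299 MXN per USD

19.299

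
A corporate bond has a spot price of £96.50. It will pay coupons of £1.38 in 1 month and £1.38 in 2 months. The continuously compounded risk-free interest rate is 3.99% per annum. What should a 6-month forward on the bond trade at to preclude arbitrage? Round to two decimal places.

£95.64

PV(coupons) I = 1.38·e^(−0.0399·1/12) + 1.38·e^(−0.0399·2/12)
I = 1.3754 + 1.3709 = 2.7463
F = (S − I)·e^(rT) = (96.50 − 2.7463) · e^(0.0399·6/12)
= 93.7537 · e^0.019950 = 93.7537 × 1.020150 = £95.64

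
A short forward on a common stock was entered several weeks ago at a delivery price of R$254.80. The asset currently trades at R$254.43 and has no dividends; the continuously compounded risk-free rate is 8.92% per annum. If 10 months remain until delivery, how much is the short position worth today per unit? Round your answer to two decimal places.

-R$17.88

Current fair forward for the remaining 10 months: F = S·e^(r·T), r = 0.0892
F = 254.43 · e^(0.0892 × 10/12) = 254.43 × 1.077166 = 274.0633
Value of long forward = (F − K)·e^(−rT) = (274.0633 − 254.80) · e^(−0.0892·10/12)
= 19.2633 × 0.928362 = 17.88
Short position value = −(long value) = -R$17.88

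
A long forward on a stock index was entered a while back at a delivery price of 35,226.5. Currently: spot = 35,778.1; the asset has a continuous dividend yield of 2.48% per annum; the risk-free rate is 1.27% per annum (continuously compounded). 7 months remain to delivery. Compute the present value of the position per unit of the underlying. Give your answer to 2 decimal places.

297.74

Current fair forward for the remaining 7 months: F = S·e^((r − q)·T), (r − q) = 0.0127 − 0.0248 = -0.0121
F = 35778.1 · e^(-0.0121 × 7/12) = 35778.1 × 0.99296652 = 35526.4554
Value of long forward = (F − K)·e^(−rT) = (35526.4554 − 35226.5) · e^(−0.0127·7/12)
= 299.9554 × 0.99261904 = 297.74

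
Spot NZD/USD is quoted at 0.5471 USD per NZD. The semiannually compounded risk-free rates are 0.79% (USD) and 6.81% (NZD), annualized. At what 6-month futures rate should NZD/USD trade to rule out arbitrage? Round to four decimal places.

By covered interest parity, F = S · (1+r_USD/2)^(2T) / (1+r_NZD/2)^(2T)
= 0.5471 × 1.003950 / 1.034050 = 0.5471 × 0.970891
F = 0.5312 USD per NZD

0.5312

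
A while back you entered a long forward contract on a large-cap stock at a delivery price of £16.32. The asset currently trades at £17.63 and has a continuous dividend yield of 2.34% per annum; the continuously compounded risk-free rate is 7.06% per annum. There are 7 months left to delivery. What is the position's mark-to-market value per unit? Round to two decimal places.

Current fair forward for the remaining 7 months: F = S·e^((r − q)·T), (r − q) = 0.0706 − 0.0234 = 0.0472
F = 17.63 · e^(0.0472 × 7/12) = 17.63 × 1.027916 = 18.1222
Value of long forward = (F − K)·e^(−rT) = (18.1222 − 16.32) · e^(−0.0706·7/12)
= 1.8022 × 0.959653 = 1.73

£1.73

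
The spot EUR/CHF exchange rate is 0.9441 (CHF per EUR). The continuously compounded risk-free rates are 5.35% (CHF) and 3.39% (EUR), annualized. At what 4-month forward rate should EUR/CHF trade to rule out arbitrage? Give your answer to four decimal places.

F = S·e^((r_CHF − r_EUR)T) = 0.9441 · e^((0.0535 − 0.0339) × 4/12)
= 0.9441 · e^0.006533 = 0.9441 × 1.006554
F = 0.9503 CHF per EUR

0.9503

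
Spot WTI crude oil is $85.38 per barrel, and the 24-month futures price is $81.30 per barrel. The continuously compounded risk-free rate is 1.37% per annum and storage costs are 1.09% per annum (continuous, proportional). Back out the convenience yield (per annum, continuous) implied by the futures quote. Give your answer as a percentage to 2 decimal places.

F = S·e^((r+u−y)T) ⇒ (r+u−y) = ln(F/S)/T
ln(81.30/85.38) = -0.048966; /T ⇒ -0.024483
y = r + u − ln(F/S)/T = 0.0137 + 0.0109 + 0.024483 = 0.049083
y = 4.91%

4.91%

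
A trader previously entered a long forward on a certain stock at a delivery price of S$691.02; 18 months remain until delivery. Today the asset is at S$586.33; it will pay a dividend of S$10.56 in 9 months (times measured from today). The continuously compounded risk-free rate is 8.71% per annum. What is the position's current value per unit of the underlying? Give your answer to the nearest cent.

-S$29.95

PV(remaining dividends) I = 10.56·e^(−0.0871·9/12) = 9.8922
Current forward F = (S − I)·e^(rT) = (586.33 − 9.8922)·e^(0.0871·18/12) = 576.4378 × 1.139569 = 656.8906
Value (long) = (F − K)·e^(−rT) = (656.8906 − 691.02) × 0.877525 = -29.9494
Value = -S$29.95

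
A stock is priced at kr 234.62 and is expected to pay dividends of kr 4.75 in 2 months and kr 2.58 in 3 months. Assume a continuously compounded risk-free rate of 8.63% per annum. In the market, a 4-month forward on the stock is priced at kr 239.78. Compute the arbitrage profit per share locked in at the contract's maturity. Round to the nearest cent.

kr 5.73 per share

PV(dividends) I = 4.75·e^(−0.0863·2/12) + 2.58·e^(−0.0863·3/12) = 7.2071
Fair forward F* = (S − I)·e^(rT) = (234.62 − 7.2071)·e^0.028767 = 227.4129 × 1.029185 = 234.0499
Market kr 239.78 > fair 234.0499: forward overpriced → cash-and-carry (borrow at r, buy the stock and collect the dividends, short the forward).
Profit at T = |F_mkt − F*| = |239.78 − 234.0499| = kr 5.73 per share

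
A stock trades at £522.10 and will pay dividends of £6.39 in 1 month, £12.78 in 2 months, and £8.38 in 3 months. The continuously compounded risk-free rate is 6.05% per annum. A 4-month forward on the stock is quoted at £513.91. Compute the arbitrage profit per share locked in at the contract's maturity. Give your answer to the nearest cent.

£8.99 per share

PV(dividends) I = 6.39·e^(−0.0605·1/12) + 12.78·e^(−0.0605·2/12) + 8.38·e^(−0.0605·3/12) = 27.2639
Fair forward F* = (S − I)·e^(rT) = (522.10 − 27.2639)·e^0.020167 = 494.8361 × 1.020372 = 504.9169
Market £513.91 > fair 504.9169: forward overpriced → cash-and-carry (borrow at r, buy the stock and collect the dividends, short the forward).
Profit at T = |F_mkt − F*| = |513.91 − 504.9169| = £8.99 per share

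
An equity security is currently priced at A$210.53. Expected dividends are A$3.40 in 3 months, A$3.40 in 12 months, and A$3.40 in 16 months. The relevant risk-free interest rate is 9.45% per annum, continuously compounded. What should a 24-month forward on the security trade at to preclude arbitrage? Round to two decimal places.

A$242.96

PV(dividends) I = 3.40·e^(−0.0945·3/12) + 3.40·e^(−0.0945·12/12) + 3.40·e^(−0.0945·16/12)
I = 3.3206 + 3.0934 + 2.9975 = 9.4115
F = (S − I)·e^(rT) = (210.53 − 9.4115) · e^(0.0945·24/12)
= 201.1185 · e^0.189000 = 201.1185 × 1.208041 = A$242.96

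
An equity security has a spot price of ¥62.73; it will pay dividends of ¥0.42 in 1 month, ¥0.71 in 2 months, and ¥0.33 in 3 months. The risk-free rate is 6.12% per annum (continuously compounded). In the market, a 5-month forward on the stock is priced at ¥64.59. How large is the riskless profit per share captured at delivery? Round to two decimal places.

¥1.72 per share

PV(dividends) I = 0.42·e^(−0.0612·1/12) + 0.71·e^(−0.0612·2/12) + 0.33·e^(−0.0612·3/12) = 1.4456
Fair forward F* = (S − I)·e^(rT) = (62.73 − 1.4456)·e^0.025500 = 61.2844 × 1.025828 = 62.8673
Market ¥64.59 > fair 62.8673: forward overpriced → cash-and-carry (borrow at r, buy the stock and collect the dividends, short the forward).
Profit at T = |F_mkt − F*| = |64.59 − 62.8673| = ¥1.72 per share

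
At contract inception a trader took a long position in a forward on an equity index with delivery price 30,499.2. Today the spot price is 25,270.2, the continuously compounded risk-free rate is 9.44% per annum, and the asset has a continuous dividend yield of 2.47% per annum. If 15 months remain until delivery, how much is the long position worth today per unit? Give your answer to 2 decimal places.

Current fair forward for the remaining 15 months: F = S·e^((r − q)·T), (r − q) = 0.0944 − 0.0247 = 0.0697
F = 25270.2 · e^(0.0697 × 15/12) = 25270.2 × 1.09103305 = 27570.6234
Value of long forward = (F − K)·e^(−rT) = (27570.6234 − 30499.2) · e^(−0.0944·15/12)
= -2928.5766 × 0.88869605 = -2602.61

-2602.61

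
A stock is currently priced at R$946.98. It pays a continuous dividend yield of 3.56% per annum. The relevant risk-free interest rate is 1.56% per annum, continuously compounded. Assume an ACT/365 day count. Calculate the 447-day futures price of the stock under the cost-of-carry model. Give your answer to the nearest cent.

R$924.07

F = S·e^((r − q)T) = 946.98 · e^((0.0156 − 0.0356) × 447/365)
= 946.98 · e^-0.024493 = 946.98 × 0.975805
F = R$924.07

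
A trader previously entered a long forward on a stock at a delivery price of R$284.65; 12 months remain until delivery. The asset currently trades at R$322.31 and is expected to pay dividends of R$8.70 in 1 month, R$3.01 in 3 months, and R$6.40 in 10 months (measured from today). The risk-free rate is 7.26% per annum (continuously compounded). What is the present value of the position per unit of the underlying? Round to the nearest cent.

R$39.97

PV(remaining dividends) I = 8.70·e^(−0.0726·1/12) + 3.01·e^(−0.0726·3/12) + 6.40·e^(−0.0726·10/12) = 17.6277
Current forward F = (S − I)·e^(rT) = (322.31 − 17.6277)·e^(0.0726·12/12) = 304.6823 × 1.075300 = 327.6249
Value (long) = (F − K)·e^(−rT) = (327.6249 − 284.65) × 0.929973 = 39.9655
Value = R$39.97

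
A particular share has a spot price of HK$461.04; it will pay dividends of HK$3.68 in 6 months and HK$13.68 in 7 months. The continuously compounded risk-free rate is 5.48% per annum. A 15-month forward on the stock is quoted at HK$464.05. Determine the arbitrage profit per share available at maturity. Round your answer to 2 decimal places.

PV(dividends) I = 3.68·e^(−0.0548·6/12) + 13.68·e^(−0.0548·7/12) = 16.8301
Fair forward F* = (S − I)·e^(rT) = (461.04 − 16.8301)·e^0.068500 = 444.2099 × 1.070901 = 475.7048
Market HK$464.05 < fair 475.7048: forward underpriced → reverse cash-and-carry (short the stock, invest proceeds at r, pay the dividends, go long the forward).
Profit at T = |F_mkt − F*| = |464.05 − 475.7048| = HK$11.65 per share

HK$11.65 per share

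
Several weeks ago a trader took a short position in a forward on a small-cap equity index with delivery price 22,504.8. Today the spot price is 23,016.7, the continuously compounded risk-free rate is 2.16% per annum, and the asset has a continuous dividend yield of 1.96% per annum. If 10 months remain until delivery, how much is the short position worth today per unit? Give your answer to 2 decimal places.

-540.48

Current fair forward for the remaining 10 months: F = S·e^((r − q)·T), (r − q) = 0.0216 − 0.0196 = 0.0020
F = 23016.7 · e^(0.0020 × 10/12) = 23016.7 × 1.00166806 = 23055.0932
Value of long forward = (F − K)·e^(−rT) = (23055.0932 − 22504.8) · e^(−0.0216·10/12)
= 550.2932 × 0.98216103 = 540.48
Short position value = −(long value) = -540.48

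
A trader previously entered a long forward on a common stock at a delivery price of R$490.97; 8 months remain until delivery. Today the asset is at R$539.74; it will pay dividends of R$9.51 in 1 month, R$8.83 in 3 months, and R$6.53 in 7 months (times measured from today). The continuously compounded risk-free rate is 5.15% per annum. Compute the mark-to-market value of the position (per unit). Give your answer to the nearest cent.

R$40.82

PV(remaining dividends) I = 9.51·e^(−0.0515·1/12) + 8.83·e^(−0.0515·3/12) + 6.53·e^(−0.0515·7/12) = 24.5231
Current forward F = (S − I)·e^(rT) = (539.74 − 24.5231)·e^(0.0515·8/12) = 515.2169 × 1.034930 = 533.2134
Value (long) = (F − K)·e^(−rT) = (533.2134 − 490.97) × 0.966249 = 40.8176
Value = R$40.82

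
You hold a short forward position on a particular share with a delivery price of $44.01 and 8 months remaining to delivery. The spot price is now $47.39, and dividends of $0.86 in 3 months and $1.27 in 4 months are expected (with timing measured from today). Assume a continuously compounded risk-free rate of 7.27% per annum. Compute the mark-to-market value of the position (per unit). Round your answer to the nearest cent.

-$3.38

PV(remaining dividends) I = 0.86·e^(−0.0727·3/12) + 1.27·e^(−0.0727·4/12) = 2.0841
Current forward F = (S − I)·e^(rT) = (47.39 − 2.0841)·e^(0.0727·8/12) = 45.3059 × 1.049660 = 47.5558
Value (long) = (F − K)·e^(−rT) = (47.5558 − 44.01) × 0.952689 = 3.3780
Short position value = −(long value) = -$3.38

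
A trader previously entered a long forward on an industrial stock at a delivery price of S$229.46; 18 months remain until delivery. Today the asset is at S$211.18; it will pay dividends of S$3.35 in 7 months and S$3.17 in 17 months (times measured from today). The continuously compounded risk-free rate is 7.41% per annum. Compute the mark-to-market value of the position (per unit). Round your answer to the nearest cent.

-S$0.20

PV(remaining dividends) I = 3.35·e^(−0.0741·7/12) + 3.17·e^(−0.0741·17/12) = 6.0624
Current forward F = (S − I)·e^(rT) = (211.18 − 6.0624)·e^(0.0741·18/12) = 205.1176 × 1.117563 = 229.2318
Value (long) = (F − K)·e^(−rT) = (229.2318 − 229.46) × 0.894805 = -0.2042
Value = -S$0.20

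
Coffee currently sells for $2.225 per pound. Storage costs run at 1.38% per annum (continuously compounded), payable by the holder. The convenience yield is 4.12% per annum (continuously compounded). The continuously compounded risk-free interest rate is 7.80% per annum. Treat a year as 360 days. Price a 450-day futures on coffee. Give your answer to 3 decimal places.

Net carry = r + u − y = 0.0780 + 0.0138 − 0.0412 = 0.0506
F = S·e^((r+u−y)T) = 2.225 · e^(0.0506 × 450/360) = 2.225 · e^0.063250
= 2.225 × 1.065293 = $2.370 per pound

$2.370 per pound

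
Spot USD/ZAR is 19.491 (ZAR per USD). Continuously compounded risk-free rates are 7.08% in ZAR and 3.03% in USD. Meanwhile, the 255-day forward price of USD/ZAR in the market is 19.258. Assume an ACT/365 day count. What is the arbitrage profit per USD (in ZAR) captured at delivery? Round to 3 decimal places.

0.792 per USD (in ZAR)

Fair forward: F* = S·e^(carry·T), with carry = (r_ZAR − r_USD) = 0.0708 − 0.0303 = 0.0405
F* = 19.491 · e^(0.0405 × 255/365) = 19.491 · e^0.028295 = 19.491 × 1.028699 = 20.0504
Market 19.258 < fair 20.0504: forward underpriced → reverse cash-and-carry (short spot, go long the forward).
At maturity, profit = |F_mkt − F*| = |19.258 − 20.0504| = 0.792 per USD (in ZAR)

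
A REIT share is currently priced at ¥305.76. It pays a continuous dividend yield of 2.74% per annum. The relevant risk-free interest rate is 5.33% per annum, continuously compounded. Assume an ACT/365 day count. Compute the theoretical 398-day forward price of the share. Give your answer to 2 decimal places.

¥314.52

F = S·e^((r − q)T) = 305.76 · e^((0.0533 − 0.0274) × 398/365)
= 305.76 · e^0.028242 = 305.76 × 1.028645
F = ¥314.52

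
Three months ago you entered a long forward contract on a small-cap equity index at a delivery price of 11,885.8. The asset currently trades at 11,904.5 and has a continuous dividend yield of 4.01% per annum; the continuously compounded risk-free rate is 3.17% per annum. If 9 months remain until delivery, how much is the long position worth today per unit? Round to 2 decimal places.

-54.75

Current fair forward for the remaining 9 months: F = S·e^((r − q)·T), (r − q) = 0.0317 − 0.0401 = -0.0084
F = 11904.5 · e^(-0.0084 × 9/12) = 11904.5 × 0.99371980 = 11829.7374
Value of long forward = (F − K)·e^(−rT) = (11829.7374 − 11885.8) · e^(−0.0317·9/12)
= -56.0626 × 0.97650540 = -54.75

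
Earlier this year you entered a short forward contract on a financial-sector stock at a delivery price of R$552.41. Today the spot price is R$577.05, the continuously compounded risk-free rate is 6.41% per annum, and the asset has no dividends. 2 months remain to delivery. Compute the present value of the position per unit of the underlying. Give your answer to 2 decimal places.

Current fair forward for the remaining 2 months: F = S·e^(r·T), r = 0.0641
F = 577.05 · e^(0.0641 × 2/12) = 577.05 × 1.010741 = 583.2481
Value of long forward = (F − K)·e^(−rT) = (583.2481 − 552.41) · e^(−0.0641·2/12)
= 30.8381 × 0.989374 = 30.51
Short position value = −(long value) = -R$30.51

-R$30.51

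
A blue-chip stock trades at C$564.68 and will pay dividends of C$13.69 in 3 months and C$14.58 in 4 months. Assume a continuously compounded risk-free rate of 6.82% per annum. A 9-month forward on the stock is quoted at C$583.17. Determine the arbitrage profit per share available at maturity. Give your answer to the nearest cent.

C$18.02 per share

PV(dividends) I = 13.69·e^(−0.0682·3/12) + 14.58·e^(−0.0682·4/12) = 27.7109
Fair forward F* = (S − I)·e^(rT) = (564.68 − 27.7109)·e^0.051150 = 536.9691 × 1.052481 = 565.1498
Market C$583.17 > fair 565.1498: forward overpriced → cash-and-carry (borrow at r, buy the stock and collect the dividends, short the forward).
Profit at T = |F_mkt − F*| = |583.17 − 565.1498| = C$18.02 per share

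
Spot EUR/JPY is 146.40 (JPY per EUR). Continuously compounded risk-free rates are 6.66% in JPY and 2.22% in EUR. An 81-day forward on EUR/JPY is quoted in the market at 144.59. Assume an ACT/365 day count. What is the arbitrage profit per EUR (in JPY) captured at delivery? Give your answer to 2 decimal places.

Fair forward: F* = S·e^(carry·T), with carry = (r_JPY − r_EUR) = 0.0666 − 0.0222 = 0.0444
F* = 146.40 · e^(0.0444 × 81/365) = 146.40 · e^0.009853 = 146.40 × 1.009902 = 147.8497
Market 144.59 < fair 147.8497: forward underpriced → reverse cash-and-carry (short spot, go long the forward).
At maturity, profit = |F_mkt − F*| = |144.59 − 147.8497| = 3.26 per EUR (in JPY)

3.26 per EUR (in JPY)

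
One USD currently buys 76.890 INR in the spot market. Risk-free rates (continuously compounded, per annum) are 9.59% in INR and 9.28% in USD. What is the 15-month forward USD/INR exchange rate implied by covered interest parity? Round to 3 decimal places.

F = S·e^((r_INR − r_USD)T) = 76.890 · e^((0.0959 − 0.0928) × 15/12)
= 76.890 · e^0.003875 = 76.890 × 1.003883
F = 77.189 INR per USD

77.189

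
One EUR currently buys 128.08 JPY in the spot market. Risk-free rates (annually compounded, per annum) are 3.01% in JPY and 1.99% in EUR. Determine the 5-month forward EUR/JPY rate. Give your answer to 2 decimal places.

128.61

By covered interest parity, F = S · (1+r_JPY)^T / (1+r_EUR)^T
= 128.08 × 1.012433 / 1.008244 = 128.08 × 1.004155
F = 128.61 JPY per EUR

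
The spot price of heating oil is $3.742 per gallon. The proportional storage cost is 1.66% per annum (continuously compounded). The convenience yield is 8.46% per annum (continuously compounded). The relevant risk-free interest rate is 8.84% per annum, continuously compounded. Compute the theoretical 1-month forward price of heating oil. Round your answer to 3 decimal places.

Net carry = r + u − y = 0.0884 + 0.0166 − 0.0846 = 0.0204
F = S·e^((r+u−y)T) = 3.742 · e^(0.0204 × 1/12) = 3.742 · e^0.001700
= 3.742 × 1.001701 = $3.748 per gallon

$3.748 per gallon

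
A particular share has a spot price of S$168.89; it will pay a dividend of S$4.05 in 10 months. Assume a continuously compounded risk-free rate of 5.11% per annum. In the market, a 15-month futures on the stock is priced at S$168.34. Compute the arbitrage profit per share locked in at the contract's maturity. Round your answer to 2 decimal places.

PV(dividends) I = 4.05·e^(−0.0511·10/12) = 3.8812
Fair futures F* = (S − I)·e^(rT) = (168.89 − 3.8812)·e^0.063875 = 165.0088 × 1.065959 = 175.8926
Market S$168.34 < fair 175.8926: forward underpriced → reverse cash-and-carry (short the stock, invest proceeds at r, pay the dividends, go long the forward).
Profit at T = |F_mkt − F*| = |168.34 − 175.8926| = S$7.55 per share

S$7.55 per share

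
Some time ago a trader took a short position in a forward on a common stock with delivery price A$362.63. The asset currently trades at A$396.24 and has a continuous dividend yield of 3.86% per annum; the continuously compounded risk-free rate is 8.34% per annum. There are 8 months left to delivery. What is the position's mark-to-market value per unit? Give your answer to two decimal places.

-A$43.16

Current fair forward for the remaining 8 months: F = S·e^((r − q)·T), (r − q) = 0.0834 − 0.0386 = 0.0448
F = 396.24 · e^(0.0448 × 8/12) = 396.24 × 1.030317 = 408.2528
Value of long forward = (F − K)·e^(−rT) = (408.2528 − 362.63) · e^(−0.0834·8/12)
= 45.6228 × 0.945917 = 43.16
Short position value = −(long value) = -A$43.16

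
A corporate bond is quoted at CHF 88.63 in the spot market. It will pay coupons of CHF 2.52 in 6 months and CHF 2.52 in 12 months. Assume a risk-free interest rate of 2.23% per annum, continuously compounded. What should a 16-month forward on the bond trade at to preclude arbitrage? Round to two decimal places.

PV(coupons) I = 2.52·e^(−0.0223·6/12) + 2.52·e^(−0.0223·12/12)
I = 2.4921 + 2.4644 = 4.9565
F = (S − I)·e^(rT) = (88.63 − 4.9565) · e^(0.0223·16/12)
= 83.6735 · e^0.029733 = 83.6735 × 1.030179 = CHF 86.20

CHF 86.20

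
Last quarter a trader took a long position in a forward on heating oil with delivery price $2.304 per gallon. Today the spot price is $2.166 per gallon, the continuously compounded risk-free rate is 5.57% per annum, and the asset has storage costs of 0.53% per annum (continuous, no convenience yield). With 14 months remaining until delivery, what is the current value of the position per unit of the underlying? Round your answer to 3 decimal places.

Current fair forward for the remaining 14 months: F = S·e^((r + u)·T), (r + u) = 0.0557 + 0.0053 = 0.0610
F = 2.166 · e^(0.0610 × 14/12) = 2.166 × 1.073760 = 2.3258
Value of long forward = (F − K)·e^(−rT) = (2.3258 − 2.304) · e^(−0.0557·14/12)
= 0.0218 × 0.937083 = 0.020

$0.020 per gallon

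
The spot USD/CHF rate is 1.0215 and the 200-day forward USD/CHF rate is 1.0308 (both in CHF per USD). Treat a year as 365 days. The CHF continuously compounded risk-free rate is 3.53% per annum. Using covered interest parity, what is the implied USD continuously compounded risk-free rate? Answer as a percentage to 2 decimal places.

F = S·e^((r_CHF − r_USD)T) ⇒ r_USD = r_CHF − ln(F/S)/T
ln(1.0308/1.0215) = 0.009063; /(200/365) = 0.016540
r_USD = 0.0353 − 0.016540 = 0.018760
r_USD = 1.88%

1.88%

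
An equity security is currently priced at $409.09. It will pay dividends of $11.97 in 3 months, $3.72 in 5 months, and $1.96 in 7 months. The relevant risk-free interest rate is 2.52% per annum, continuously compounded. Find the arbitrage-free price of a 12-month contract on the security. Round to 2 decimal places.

$401.58

PV(dividends) I = 11.97·e^(−0.0252·3/12) + 3.72·e^(−0.0252·5/12) + 1.96·e^(−0.0252·7/12)
I = 11.8948 + 3.6811 + 1.9314 = 17.5073
F = (S − I)·e^(rT) = (409.09 − 17.5073) · e^(0.0252·12/12)
= 391.5827 · e^0.025200 = 391.5827 × 1.025520 = $401.58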